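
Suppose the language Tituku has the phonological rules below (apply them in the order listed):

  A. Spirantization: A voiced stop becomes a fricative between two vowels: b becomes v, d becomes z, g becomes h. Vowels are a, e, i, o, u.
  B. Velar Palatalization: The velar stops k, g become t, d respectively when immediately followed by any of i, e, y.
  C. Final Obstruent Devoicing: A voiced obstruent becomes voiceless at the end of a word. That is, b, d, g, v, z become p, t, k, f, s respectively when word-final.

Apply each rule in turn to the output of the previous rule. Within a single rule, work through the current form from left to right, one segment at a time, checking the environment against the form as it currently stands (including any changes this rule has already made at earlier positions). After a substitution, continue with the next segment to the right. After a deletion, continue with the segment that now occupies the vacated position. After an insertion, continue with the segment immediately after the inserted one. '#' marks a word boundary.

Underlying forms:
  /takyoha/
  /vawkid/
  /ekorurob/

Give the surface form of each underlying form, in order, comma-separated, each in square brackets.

/takyoha/:
  A Spirantization: no change — [takyoha]
  B Velar Palatalization: [takyoha] → [tatyoha]
  C Final Obstruent Devoicing: no change — [tatyoha]
/vawkid/:
  A Spirantization: no change — [vawkid]
  B Velar Palatalization: [vawkid] → [vawtid]
  C Final Obstruent Devoicing: [vawtid] → [vawtit]
/ekorurob/:
  A Spirantization: no change — [ekorurob]
  B Velar Palatalization: no change — [ekorurob]
  C Final Obstruent Devoicing: [ekorurob] → [ekorurop]

[tatyoha], [vawtit], [ekorurop]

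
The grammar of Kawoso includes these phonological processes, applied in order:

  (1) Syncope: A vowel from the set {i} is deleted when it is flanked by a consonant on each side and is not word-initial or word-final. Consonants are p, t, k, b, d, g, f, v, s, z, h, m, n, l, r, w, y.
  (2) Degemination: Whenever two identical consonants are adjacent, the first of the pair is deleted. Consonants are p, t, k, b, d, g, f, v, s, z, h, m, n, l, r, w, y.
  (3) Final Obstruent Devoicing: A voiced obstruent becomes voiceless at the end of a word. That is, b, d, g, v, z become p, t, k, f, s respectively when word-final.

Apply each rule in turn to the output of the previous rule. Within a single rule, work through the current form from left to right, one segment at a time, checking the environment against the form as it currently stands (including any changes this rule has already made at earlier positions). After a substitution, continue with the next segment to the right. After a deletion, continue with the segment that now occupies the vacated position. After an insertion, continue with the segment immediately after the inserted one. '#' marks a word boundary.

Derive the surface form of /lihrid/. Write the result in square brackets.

[lhrt]

(1) Syncope: [lihrid] → [lhrd]
(2) Degemination: no change — [lhrd]
(3) Final Obstruent Devoicing: [lhrd] → [lhrt]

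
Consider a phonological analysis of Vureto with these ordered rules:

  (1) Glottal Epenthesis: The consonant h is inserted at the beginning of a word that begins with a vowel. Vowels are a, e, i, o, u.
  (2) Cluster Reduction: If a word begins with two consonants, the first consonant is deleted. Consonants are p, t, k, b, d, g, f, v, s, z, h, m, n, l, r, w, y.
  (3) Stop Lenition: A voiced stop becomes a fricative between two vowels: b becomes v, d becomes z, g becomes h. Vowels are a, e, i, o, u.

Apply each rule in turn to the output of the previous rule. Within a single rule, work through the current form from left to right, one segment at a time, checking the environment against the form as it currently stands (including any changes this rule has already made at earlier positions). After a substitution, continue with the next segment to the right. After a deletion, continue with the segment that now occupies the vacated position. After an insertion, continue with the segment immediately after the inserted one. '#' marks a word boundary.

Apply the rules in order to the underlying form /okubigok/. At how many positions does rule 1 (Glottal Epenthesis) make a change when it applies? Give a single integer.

1

(1) Glottal Epenthesis: [okubigok] → [hokubigok]
(2) Cluster Reduction: no change — [hokubigok]
(3) Stop Lenition: [hokubigok] → [hokuvihok]
Rule 1 changed 1 position(s).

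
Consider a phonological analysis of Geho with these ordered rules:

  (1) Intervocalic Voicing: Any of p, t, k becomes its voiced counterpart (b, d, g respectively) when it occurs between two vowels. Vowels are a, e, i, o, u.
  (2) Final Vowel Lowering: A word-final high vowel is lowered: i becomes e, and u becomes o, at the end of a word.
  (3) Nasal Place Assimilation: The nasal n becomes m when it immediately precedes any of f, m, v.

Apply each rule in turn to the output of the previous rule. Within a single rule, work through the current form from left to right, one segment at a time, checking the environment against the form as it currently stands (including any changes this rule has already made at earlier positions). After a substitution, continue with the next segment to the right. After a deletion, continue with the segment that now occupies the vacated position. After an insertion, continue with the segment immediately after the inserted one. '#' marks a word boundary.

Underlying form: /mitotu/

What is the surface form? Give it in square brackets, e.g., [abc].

[midodo]

(1) Intervocalic Voicing: [mitotu] → [midodu]
(2) Final Vowel Lowering: [midodu] → [midodo]
(3) Nasal Place Assimilation: no change — [midodo]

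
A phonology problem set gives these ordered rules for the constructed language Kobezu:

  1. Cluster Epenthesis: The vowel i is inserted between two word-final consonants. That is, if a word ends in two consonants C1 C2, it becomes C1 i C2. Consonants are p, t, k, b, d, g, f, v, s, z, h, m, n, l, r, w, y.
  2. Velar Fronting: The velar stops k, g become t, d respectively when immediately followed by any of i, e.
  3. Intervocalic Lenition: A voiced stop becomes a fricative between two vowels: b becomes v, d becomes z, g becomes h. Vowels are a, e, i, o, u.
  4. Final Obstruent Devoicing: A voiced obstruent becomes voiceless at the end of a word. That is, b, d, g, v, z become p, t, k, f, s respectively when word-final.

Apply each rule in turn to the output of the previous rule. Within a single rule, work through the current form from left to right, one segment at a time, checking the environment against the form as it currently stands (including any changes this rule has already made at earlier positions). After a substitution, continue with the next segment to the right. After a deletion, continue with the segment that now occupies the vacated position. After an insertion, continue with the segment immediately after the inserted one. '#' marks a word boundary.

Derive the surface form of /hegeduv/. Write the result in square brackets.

1 Cluster Epenthesis: no change — [hegeduv]
2 Velar Fronting: [hegeduv] → [hededuv]
3 Intervocalic Lenition: [hededuv] → [hezezuv]
4 Final Obstruent Devoicing: [hezezuv] → [hezezuf]

[hezezuf]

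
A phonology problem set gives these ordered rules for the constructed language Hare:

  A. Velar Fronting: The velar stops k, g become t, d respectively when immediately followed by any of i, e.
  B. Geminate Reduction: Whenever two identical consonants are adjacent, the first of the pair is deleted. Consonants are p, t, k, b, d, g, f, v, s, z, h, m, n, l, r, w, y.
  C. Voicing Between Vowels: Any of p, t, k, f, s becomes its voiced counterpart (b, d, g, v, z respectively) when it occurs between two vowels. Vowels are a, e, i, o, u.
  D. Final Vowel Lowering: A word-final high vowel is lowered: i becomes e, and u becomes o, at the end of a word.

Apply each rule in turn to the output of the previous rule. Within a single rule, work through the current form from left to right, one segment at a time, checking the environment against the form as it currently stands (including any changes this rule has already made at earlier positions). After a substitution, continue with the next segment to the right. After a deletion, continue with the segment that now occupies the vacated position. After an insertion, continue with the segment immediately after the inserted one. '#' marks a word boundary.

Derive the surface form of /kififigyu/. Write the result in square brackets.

A Velar Fronting: [kififigyu] → [tififigyu]
B Geminate Reduction: no change — [tififigyu]
C Voicing Between Vowels: [tififigyu] → [tivivigyu]
D Final Vowel Lowering: [tivivigyu] → [tivivigyo]

[tivivigyo]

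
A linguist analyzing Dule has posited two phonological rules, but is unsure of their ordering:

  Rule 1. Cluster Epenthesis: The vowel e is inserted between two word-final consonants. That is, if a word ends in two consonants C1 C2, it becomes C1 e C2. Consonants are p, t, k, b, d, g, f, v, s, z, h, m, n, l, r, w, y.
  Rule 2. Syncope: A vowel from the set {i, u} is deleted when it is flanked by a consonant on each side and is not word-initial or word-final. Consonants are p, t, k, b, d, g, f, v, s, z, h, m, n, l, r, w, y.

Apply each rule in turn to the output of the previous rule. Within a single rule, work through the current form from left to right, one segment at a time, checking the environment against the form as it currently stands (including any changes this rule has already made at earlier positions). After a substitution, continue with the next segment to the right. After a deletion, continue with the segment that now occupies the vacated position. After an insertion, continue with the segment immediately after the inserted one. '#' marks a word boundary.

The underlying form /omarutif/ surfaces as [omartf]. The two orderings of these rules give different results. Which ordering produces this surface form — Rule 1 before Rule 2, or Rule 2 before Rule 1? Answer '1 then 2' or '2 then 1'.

Order 1 then 2:
  1 Cluster Epenthesis: no change — [omarutif]
  2 Syncope: [omarutif] → [omartf]
  result: [omartf]
Order 2 then 1:
  2 Syncope: [omarutif] → [omartf]
  1 Cluster Epenthesis: [omartf] → [omartef]
  result: [omartef]

1 then 2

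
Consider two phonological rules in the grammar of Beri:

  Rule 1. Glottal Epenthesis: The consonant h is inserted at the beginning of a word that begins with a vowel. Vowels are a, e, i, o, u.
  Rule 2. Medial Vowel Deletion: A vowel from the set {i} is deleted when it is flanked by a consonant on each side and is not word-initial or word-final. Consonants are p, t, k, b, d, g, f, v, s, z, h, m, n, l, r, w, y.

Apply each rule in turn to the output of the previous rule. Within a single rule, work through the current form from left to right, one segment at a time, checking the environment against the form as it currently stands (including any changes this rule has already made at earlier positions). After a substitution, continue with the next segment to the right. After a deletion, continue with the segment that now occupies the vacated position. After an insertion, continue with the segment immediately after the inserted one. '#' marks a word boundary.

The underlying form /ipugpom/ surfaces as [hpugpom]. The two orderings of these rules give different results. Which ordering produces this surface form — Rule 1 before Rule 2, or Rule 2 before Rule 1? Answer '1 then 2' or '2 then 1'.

Order 1 then 2:
  1 Glottal Epenthesis: [ipugpom] → [hipugpom]
  2 Medial Vowel Deletion: [hipugpom] → [hpugpom]
  result: [hpugpom]
Order 2 then 1:
  2 Medial Vowel Deletion: no change — [ipugpom]
  1 Glottal Epenthesis: [ipugpom] → [hipugpom]
  result: [hipugpom]

1 then 2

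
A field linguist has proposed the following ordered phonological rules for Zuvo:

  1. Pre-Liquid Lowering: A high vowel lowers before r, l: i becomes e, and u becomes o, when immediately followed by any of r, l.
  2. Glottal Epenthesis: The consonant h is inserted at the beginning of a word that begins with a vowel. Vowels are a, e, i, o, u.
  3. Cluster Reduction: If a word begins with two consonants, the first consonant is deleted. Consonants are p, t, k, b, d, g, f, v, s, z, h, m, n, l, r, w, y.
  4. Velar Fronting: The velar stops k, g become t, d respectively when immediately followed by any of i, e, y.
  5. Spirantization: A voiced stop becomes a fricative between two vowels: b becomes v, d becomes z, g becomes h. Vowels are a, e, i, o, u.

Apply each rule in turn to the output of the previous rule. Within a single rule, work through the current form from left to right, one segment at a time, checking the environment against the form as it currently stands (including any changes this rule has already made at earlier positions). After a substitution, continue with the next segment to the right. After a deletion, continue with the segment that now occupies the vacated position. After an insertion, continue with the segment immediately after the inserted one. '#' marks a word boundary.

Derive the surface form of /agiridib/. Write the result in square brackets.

1 Pre-Liquid Lowering: [agiridib] → [ageridib]
2 Glottal Epenthesis: [ageridib] → [hageridib]
3 Cluster Reduction: no change — [hageridib]
4 Velar Fronting: [hageridib] → [haderidib]
5 Spirantization: [haderidib] → [hazerizib]

[hazerizib]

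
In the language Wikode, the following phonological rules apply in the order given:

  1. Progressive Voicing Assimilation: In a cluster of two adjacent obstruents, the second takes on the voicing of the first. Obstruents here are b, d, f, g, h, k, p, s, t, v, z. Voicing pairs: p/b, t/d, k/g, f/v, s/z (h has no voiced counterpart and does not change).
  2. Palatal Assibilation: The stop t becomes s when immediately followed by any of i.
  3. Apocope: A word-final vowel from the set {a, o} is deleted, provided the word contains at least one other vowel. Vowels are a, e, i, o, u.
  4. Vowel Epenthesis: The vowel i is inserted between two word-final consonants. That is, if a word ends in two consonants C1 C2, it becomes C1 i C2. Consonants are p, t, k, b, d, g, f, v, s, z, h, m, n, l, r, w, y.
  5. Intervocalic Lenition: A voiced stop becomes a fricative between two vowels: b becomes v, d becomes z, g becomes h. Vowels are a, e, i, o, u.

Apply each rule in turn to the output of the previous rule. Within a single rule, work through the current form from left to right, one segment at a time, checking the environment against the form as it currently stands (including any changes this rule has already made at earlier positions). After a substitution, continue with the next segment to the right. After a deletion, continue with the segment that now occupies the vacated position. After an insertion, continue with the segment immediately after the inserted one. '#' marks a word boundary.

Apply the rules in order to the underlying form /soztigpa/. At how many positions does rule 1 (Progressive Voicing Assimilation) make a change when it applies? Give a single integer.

2

1 Progressive Voicing Assimilation: [soztigpa] → [sozdigba]
2 Palatal Assibilation: no change — [sozdigba]
3 Apocope: [sozdigba] → [sozdigb]
4 Vowel Epenthesis: [sozdigb] → [sozdigib]
5 Intervocalic Lenition: [sozdigib] → [sozdihib]
Rule 1 changed 2 position(s).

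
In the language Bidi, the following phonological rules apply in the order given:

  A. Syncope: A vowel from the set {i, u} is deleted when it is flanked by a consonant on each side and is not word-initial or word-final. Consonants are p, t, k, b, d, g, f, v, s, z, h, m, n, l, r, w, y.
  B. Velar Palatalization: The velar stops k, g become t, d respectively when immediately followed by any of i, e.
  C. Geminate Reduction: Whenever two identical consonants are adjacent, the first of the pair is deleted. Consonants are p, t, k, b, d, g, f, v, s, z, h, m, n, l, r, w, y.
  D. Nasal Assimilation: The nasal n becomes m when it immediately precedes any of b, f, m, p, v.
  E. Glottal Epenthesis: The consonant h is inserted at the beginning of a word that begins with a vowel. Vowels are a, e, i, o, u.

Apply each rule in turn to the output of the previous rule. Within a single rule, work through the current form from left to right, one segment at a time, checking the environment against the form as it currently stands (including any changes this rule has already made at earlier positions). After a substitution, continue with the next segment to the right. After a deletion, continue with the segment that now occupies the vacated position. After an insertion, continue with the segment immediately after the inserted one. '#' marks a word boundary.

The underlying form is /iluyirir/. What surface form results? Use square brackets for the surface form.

A Syncope: [iluyirir] → [ilyrr]
B Velar Palatalization: no change — [ilyrr]
C Geminate Reduction: [ilyrr] → [ilyr]
D Nasal Assimilation: no change — [ilyr]
E Glottal Epenthesis: [ilyr] → [hilyr]

[hilyr]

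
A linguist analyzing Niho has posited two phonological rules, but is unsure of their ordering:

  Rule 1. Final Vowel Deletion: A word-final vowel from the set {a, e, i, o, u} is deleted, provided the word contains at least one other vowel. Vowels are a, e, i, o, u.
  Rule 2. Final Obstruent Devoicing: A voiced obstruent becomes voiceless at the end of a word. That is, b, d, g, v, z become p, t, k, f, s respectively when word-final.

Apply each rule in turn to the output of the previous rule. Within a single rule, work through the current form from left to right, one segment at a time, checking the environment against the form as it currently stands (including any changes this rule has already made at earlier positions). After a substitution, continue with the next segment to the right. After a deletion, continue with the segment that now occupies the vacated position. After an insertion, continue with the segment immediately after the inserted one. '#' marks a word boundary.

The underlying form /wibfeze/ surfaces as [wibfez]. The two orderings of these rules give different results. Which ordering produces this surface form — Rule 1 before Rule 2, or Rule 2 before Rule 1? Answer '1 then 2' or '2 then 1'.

2 then 1

Order 1 then 2:
  1 Final Vowel Deletion: [wibfeze] → [wibfez]
  2 Final Obstruent Devoicing: [wibfez] → [wibfes]
  result: [wibfes]
Order 2 then 1:
  2 Final Obstruent Devoicing: no change — [wibfeze]
  1 Final Vowel Deletion: [wibfeze] → [wibfez]
  result: [wibfez]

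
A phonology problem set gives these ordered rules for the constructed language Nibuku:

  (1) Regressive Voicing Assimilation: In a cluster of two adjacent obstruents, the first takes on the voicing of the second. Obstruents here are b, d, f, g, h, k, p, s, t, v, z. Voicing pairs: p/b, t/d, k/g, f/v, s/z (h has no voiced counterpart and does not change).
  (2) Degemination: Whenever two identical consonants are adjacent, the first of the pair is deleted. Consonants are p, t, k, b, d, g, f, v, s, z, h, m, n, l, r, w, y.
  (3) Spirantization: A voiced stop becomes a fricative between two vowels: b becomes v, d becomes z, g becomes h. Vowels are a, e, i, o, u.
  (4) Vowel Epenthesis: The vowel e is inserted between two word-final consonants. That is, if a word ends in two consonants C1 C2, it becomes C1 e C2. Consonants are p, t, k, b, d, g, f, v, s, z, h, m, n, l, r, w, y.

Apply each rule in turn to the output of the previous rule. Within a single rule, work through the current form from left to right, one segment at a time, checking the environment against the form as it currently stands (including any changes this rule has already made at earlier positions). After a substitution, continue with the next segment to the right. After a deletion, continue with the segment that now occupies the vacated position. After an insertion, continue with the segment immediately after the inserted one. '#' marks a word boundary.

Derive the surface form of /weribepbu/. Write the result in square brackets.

(1) Regressive Voicing Assimilation: [weribepbu] → [weribebbu]
(2) Degemination: [weribebbu] → [weribebu]
(3) Spirantization: [weribebu] → [werivevu]
(4) Vowel Epenthesis: no change — [werivevu]

[werivevu]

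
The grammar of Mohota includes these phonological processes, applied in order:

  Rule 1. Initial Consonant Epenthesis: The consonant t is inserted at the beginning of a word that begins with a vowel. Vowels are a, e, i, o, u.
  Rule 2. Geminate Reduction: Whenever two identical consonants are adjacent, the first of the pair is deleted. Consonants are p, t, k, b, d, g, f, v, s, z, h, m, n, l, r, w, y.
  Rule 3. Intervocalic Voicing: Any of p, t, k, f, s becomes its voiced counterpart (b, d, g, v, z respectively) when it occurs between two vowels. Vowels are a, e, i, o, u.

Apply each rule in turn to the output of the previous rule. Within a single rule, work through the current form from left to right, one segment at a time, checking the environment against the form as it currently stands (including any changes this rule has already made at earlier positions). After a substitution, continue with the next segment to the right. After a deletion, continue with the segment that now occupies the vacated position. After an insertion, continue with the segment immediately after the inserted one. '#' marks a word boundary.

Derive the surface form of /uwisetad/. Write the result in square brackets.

[tuwizedad]

Rule 1 Initial Consonant Epenthesis: [uwisetad] → [tuwisetad]
Rule 2 Geminate Reduction: no change — [tuwisetad]
Rule 3 Intervocalic Voicing: [tuwisetad] → [tuwizedad]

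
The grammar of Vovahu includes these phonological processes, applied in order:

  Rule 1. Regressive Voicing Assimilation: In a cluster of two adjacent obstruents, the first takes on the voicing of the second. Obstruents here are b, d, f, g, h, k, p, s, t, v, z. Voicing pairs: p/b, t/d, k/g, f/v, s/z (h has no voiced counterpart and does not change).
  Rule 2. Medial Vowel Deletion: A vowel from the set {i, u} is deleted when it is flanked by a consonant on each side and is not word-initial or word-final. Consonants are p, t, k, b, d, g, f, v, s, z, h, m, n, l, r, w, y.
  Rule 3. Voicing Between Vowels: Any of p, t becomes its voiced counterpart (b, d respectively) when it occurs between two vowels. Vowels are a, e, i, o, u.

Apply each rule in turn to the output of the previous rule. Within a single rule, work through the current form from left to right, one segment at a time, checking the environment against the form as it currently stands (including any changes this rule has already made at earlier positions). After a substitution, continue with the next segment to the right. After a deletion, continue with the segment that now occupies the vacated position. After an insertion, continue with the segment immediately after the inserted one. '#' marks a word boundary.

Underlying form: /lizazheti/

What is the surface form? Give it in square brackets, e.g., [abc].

Rule 1 Regressive Voicing Assimilation: [lizazheti] → [lizasheti]
Rule 2 Medial Vowel Deletion: [lizasheti] → [lzasheti]
Rule 3 Voicing Between Vowels: [lzasheti] → [lzashedi]

[lzashedi]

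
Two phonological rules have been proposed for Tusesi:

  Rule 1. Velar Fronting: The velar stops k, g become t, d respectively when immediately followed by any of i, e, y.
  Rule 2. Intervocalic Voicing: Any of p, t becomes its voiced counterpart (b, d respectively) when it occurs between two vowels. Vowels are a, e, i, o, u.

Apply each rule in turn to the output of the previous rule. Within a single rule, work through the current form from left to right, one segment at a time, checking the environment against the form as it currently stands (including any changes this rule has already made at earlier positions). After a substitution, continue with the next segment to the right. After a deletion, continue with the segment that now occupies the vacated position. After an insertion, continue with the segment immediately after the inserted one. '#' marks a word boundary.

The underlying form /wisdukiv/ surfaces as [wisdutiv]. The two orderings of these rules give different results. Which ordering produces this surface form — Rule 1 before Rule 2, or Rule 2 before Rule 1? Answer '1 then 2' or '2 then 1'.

Order 1 then 2:
  1 Velar Fronting: [wisdukiv] → [wisdutiv]
  2 Intervocalic Voicing: [wisdutiv] → [wisdudiv]
  result: [wisdudiv]
Order 2 then 1:
  2 Intervocalic Voicing: no change — [wisdukiv]
  1 Velar Fronting: [wisdukiv] → [wisdutiv]
  result: [wisdutiv]

2 then 1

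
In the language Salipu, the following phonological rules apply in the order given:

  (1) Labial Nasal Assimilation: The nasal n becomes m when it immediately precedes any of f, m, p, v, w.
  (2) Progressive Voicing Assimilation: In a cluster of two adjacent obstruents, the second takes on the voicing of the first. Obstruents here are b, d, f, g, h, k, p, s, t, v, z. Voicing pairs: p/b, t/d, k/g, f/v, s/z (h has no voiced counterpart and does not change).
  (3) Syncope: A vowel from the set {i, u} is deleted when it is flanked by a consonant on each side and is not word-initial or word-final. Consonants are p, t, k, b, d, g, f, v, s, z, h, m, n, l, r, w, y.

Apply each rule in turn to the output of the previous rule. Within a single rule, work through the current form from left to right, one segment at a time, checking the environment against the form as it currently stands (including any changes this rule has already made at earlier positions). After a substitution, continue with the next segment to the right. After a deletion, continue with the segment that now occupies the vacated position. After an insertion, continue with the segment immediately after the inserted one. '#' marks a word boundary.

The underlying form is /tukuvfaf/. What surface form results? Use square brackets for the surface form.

[tkvvaf]

(1) Labial Nasal Assimilation: no change — [tukuvfaf]
(2) Progressive Voicing Assimilation: [tukuvfaf] → [tukuvvaf]
(3) Syncope: [tukuvvaf] → [tkvvaf]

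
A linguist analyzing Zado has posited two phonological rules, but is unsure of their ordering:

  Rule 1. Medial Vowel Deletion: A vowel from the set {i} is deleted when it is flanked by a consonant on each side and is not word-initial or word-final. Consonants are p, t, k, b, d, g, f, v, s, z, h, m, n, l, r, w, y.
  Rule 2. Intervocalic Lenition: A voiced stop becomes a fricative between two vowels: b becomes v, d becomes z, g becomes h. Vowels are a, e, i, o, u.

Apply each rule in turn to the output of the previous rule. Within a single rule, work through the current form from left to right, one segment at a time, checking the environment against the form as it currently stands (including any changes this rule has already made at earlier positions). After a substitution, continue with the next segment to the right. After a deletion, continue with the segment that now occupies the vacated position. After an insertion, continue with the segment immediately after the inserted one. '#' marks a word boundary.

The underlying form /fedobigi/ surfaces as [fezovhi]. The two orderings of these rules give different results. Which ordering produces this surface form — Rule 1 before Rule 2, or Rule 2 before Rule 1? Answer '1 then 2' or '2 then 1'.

2 then 1

Order 1 then 2:
  1 Medial Vowel Deletion: [fedobigi] → [fedobgi]
  2 Intervocalic Lenition: [fedobgi] → [fezobgi]
  result: [fezobgi]
Order 2 then 1:
  2 Intervocalic Lenition: [fedobigi] → [fezovihi]
  1 Medial Vowel Deletion: [fezovihi] → [fezovhi]
  result: [fezovhi]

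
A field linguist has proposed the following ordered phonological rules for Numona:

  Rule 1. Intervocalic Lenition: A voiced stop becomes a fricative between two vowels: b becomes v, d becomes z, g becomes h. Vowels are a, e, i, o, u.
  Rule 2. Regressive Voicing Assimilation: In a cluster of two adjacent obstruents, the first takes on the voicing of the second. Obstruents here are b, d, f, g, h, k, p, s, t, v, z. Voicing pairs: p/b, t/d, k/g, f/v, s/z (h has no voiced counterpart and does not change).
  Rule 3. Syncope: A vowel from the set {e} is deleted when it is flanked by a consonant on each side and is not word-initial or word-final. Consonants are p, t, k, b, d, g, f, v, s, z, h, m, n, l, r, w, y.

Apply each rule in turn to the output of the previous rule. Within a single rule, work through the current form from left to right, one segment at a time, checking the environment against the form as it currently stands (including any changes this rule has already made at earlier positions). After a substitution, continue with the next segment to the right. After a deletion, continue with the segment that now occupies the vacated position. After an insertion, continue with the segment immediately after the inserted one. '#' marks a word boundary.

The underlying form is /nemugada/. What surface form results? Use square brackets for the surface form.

[nmuhaza]

Rule 1 Intervocalic Lenition: [nemugada] → [nemuhaza]
Rule 2 Regressive Voicing Assimilation: no change — [nemuhaza]
Rule 3 Syncope: [nemuhaza] → [nmuhaza]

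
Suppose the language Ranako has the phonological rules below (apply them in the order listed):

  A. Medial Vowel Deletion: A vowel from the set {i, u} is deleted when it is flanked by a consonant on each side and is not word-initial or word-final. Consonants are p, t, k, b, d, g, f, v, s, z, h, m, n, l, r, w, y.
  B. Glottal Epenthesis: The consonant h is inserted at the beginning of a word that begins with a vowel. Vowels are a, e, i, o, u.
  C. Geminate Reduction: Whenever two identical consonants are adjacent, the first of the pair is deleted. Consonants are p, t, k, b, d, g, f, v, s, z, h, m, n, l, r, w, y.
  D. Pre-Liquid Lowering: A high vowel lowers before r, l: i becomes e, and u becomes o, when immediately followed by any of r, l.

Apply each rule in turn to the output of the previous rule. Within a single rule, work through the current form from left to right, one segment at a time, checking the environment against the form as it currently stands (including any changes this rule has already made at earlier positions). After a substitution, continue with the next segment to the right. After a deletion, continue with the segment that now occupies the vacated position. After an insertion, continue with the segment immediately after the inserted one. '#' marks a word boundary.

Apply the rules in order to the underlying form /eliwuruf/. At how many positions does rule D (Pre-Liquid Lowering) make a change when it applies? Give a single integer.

A Medial Vowel Deletion: [eliwuruf] → [elwrf]
B Glottal Epenthesis: [elwrf] → [helwrf]
C Geminate Reduction: no change — [helwrf]
D Pre-Liquid Lowering: no change — [helwrf]
Rule D changed 0 position(s).

0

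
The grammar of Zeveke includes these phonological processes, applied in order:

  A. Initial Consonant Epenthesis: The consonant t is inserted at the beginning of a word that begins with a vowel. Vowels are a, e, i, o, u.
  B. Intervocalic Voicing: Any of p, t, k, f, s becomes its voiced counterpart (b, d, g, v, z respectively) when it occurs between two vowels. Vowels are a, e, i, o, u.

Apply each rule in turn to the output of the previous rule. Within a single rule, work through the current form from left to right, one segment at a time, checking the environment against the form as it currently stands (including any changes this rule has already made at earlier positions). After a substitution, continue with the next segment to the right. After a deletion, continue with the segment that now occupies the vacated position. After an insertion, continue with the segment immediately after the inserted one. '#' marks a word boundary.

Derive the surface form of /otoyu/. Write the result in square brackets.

A Initial Consonant Epenthesis: [otoyu] → [totoyu]
B Intervocalic Voicing: [totoyu] → [todoyu]

[todoyu]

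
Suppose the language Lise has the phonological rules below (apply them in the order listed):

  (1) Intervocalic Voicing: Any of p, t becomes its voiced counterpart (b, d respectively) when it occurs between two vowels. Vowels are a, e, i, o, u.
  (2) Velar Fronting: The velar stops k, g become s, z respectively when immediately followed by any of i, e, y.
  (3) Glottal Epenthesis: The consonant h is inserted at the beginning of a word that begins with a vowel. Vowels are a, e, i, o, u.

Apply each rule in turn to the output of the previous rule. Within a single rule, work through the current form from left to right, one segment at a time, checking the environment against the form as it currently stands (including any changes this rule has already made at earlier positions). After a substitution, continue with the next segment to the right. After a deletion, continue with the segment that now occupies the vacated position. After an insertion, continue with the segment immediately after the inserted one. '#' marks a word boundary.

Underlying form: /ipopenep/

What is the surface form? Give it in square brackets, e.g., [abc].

(1) Intervocalic Voicing: [ipopenep] → [ibobenep]
(2) Velar Fronting: no change — [ibobenep]
(3) Glottal Epenthesis: [ibobenep] → [hibobenep]

[hibobenep]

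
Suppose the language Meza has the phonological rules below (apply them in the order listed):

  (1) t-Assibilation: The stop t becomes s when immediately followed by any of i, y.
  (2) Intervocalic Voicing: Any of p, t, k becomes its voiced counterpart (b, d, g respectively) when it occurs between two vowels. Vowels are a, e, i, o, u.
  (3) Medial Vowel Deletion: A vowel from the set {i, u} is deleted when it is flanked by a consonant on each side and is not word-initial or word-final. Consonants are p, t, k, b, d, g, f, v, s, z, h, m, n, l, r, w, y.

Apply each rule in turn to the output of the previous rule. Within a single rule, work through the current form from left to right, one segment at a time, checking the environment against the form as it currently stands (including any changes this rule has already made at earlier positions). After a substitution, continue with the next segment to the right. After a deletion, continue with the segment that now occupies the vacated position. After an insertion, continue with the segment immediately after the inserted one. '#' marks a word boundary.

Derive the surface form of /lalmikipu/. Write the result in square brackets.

[lalmgbu]

(1) t-Assibilation: no change — [lalmikipu]
(2) Intervocalic Voicing: [lalmikipu] → [lalmigibu]
(3) Medial Vowel Deletion: [lalmigibu] → [lalmgbu]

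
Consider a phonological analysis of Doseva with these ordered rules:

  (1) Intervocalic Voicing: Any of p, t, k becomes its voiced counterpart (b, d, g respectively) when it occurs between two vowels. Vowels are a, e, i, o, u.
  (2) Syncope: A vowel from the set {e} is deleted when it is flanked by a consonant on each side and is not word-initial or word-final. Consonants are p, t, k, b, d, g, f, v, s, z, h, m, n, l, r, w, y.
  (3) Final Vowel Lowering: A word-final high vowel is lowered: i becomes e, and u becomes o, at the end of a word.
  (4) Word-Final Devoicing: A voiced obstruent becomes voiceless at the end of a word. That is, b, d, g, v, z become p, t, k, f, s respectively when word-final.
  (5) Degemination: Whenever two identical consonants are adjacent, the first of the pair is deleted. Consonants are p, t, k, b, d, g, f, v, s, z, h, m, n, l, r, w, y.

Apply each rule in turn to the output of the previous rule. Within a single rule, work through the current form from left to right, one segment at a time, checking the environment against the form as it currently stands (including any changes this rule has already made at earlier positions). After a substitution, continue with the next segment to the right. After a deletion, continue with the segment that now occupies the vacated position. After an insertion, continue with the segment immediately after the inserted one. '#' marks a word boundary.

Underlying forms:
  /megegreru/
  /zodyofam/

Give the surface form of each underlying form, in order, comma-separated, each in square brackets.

[mgro], [zodyofam]

/megegreru/:
  (1) Intervocalic Voicing: no change — [megegreru]
  (2) Syncope: [megegreru] → [mggrru]
  (3) Final Vowel Lowering: [mggrru] → [mggrro]
  (4) Word-Final Devoicing: no change — [mggrro]
  (5) Degemination: [mggrro] → [mgro]
/zodyofam/:
  (1) Intervocalic Voicing: no change — [zodyofam]
  (2) Syncope: no change — [zodyofam]
  (3) Final Vowel Lowering: no change — [zodyofam]
  (4) Word-Final Devoicing: no change — [zodyofam]
  (5) Degemination: no change — [zodyofam]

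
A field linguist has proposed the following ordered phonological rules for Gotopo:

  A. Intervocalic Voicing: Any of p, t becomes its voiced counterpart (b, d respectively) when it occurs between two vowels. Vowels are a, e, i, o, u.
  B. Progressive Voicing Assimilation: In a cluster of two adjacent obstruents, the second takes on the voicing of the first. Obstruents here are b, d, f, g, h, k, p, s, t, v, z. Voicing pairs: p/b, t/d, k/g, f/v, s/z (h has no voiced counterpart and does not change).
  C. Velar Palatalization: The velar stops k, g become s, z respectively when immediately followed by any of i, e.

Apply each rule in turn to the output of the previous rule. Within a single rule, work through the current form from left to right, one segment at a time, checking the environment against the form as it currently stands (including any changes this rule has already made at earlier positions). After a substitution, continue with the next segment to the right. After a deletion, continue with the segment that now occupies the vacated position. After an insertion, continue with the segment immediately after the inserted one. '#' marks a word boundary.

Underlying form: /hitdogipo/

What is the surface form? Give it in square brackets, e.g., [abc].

[hittozibo]

A Intervocalic Voicing: [hitdogipo] → [hitdogibo]
B Progressive Voicing Assimilation: [hitdogibo] → [hittogibo]
C Velar Palatalization: [hittogibo] → [hittozibo]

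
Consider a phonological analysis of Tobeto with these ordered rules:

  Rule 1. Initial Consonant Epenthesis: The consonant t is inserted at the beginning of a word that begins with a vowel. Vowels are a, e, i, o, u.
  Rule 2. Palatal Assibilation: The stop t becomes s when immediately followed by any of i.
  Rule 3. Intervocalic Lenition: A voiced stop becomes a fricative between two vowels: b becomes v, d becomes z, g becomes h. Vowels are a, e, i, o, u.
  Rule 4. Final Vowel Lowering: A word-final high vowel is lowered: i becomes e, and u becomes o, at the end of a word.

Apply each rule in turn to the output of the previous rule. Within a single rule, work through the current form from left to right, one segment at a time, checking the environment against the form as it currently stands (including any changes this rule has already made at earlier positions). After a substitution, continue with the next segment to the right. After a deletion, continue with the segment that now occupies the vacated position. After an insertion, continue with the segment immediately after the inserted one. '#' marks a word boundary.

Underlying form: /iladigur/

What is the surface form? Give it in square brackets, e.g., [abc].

Rule 1 Initial Consonant Epenthesis: [iladigur] → [tiladigur]
Rule 2 Palatal Assibilation: [tiladigur] → [siladigur]
Rule 3 Intervocalic Lenition: [siladigur] → [silazihur]
Rule 4 Final Vowel Lowering: no change — [silazihur]

[silazihur]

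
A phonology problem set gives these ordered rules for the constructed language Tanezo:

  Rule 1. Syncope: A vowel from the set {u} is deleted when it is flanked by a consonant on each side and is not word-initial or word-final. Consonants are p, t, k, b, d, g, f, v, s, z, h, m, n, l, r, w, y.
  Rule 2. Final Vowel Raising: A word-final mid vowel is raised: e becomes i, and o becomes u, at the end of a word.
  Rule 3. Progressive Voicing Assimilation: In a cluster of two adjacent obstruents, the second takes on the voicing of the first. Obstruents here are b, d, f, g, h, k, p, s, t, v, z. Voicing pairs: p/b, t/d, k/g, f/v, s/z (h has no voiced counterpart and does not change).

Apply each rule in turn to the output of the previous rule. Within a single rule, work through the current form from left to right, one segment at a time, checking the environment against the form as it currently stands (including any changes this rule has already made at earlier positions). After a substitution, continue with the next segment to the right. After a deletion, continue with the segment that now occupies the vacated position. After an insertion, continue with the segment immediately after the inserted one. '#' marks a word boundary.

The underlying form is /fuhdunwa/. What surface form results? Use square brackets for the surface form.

Rule 1 Syncope: [fuhdunwa] → [fhdnwa]
Rule 2 Final Vowel Raising: no change — [fhdnwa]
Rule 3 Progressive Voicing Assimilation: [fhdnwa] → [fhtnwa]

[fhtnwa]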